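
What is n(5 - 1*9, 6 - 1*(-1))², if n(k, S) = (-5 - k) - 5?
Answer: 36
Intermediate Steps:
n(k, S) = -10 - k
n(5 - 1*9, 6 - 1*(-1))² = (-10 - (5 - 1*9))² = (-10 - (5 - 9))² = (-10 - 1*(-4))² = (-10 + 4)² = (-6)² = 36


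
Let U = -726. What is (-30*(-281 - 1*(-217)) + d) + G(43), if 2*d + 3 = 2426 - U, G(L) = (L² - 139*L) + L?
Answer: -1181/2 ≈ -590.50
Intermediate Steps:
G(L) = L² - 138*L
d = 3149/2 (d = -3/2 + (2426 - 1*(-726))/2 = -3/2 + (2426 + 726)/2 = -3/2 + (½)*3152 = -3/2 + 1576 = 3149/2 ≈ 1574.5)
(-30*(-281 - 1*(-217)) + d) + G(43) = (-30*(-281 - 1*(-217)) + 3149/2) + 43*(-138 + 43) = (-30*(-281 + 217) + 3149/2) + 43*(-95) = (-30*(-64) + 3149/2) - 4085 = (1920 + 3149/2) - 4085 = 6989/2 - 4085 = -1181/2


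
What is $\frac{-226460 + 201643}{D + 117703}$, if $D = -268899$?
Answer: $\frac{24817}{151196} \approx 0.16414$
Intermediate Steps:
$\frac{-226460 + 201643}{D + 117703} = \frac{-226460 + 201643}{-268899 + 117703} = - \frac{24817}{-151196} = \left(-24817\right) \left(- \frac{1}{151196}\right) = \frac{24817}{151196}$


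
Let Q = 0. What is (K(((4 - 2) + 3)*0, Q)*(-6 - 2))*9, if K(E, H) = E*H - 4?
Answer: 288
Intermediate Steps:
K(E, H) = -4 + E*H
(K(((4 - 2) + 3)*0, Q)*(-6 - 2))*9 = ((-4 + (((4 - 2) + 3)*0)*0)*(-6 - 2))*9 = ((-4 + ((2 + 3)*0)*0)*(-8))*9 = ((-4 + (5*0)*0)*(-8))*9 = ((-4 + 0*0)*(-8))*9 = ((-4 + 0)*(-8))*9 = -4*(-8)*9 = 32*9 = 288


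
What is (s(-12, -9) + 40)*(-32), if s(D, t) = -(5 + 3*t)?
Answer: -1984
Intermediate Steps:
s(D, t) = -5 - 3*t
(s(-12, -9) + 40)*(-32) = ((-5 - 3*(-9)) + 40)*(-32) = ((-5 + 27) + 40)*(-32) = (22 + 40)*(-32) = 62*(-32) = -1984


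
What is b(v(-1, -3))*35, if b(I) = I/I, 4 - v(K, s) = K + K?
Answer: 35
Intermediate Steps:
v(K, s) = 4 - 2*K (v(K, s) = 4 - (K + K) = 4 - 2*K)
b(I) = 1
b(v(-1, -3))*35 = 1*35 = 35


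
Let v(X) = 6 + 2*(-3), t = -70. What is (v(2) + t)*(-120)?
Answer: 8400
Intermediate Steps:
v(X) = 0 (v(X) = 6 - 6 = 0)
(v(2) + t)*(-120) = (0 - 70)*(-120) = -70*(-120) = 8400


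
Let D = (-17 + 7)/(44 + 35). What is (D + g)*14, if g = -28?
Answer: -31108/79 ≈ -393.77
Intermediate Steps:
D = -10/79 ≈ -0.12658
(D + g)*14 = (-10/79 - 28)*14 = -2222/79*14 = -31108/79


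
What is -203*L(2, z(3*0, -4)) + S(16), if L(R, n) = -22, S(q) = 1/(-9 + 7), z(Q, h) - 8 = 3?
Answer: 8931/2 ≈ 4465.5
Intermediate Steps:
z(Q, h) = 11 (z(Q, h) = 8 + 3 = 11)
S(q) = -1/2 (S(q) = 1/(-2) = -1/2)
-203*L(2, z(3*0, -4)) + S(16) = -203*(-22) - 1/2 = 4466 - 1/2 = 8931/2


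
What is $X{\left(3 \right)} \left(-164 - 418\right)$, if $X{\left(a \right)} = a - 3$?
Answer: $0$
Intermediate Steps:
$X{\left(a \right)} = -3 + a$
$X{\left(3 \right)} \left(-164 - 418\right) = \left(-3 + 3\right) \left(-164 - 418\right) = 0 \left(-582\right) = 0$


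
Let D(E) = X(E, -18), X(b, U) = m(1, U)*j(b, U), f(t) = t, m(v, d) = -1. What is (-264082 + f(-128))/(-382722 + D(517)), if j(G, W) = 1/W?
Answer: 951156/1377799 ≈ 0.69034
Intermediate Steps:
X(b, U) = -1/U
D(E) = 1/18 (D(E) = -1/(-18) = -1*(-1/18) = 1/18)
(-264082 + f(-128))/(-382722 + D(517)) = (-264082 - 128)/(-382722 + 1/18) = -264210/(-6888995/18) = -264210*(-18/6888995) = 951156/1377799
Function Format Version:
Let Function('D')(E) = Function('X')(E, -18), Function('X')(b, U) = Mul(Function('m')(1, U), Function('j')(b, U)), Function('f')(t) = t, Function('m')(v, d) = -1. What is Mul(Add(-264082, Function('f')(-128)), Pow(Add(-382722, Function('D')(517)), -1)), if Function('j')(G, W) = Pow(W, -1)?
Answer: Rational(951156, 1377799) ≈ 0.69034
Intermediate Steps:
Function('X')(b, U) = Mul(-1, Pow(U, -1))
Function('D')(E) = Rational(1, 18) (Function('D')(E) = Mul(-1, Pow(-18, -1)) = Mul(-1, Rational(-1, 18)) = Rational(1, 18))
Mul(Add(-264082, Function('f')(-128)), Pow(Add(-382722, Function('D')(517)), -1)) = Mul(Add(-264082, -128), Pow(Add(-382722, Rational(1, 18)), -1)) = Mul(-264210, Pow(Rational(-6888995, 18), -1)) = Mul(-264210, Rational(-18, 6888995)) = Rational(951156, 1377799)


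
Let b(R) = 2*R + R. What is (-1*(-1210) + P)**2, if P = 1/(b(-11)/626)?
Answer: 1544804416/1089 ≈ 1.4186e+6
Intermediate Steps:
b(R) = 3*R
P = -626/33 (P = 1/((3*(-11))/626) = 1/(-33*1/626) = 1/(-33/626) = -626/33 ≈ -18.970)
(-1*(-1210) + P)**2 = (-1*(-1210) - 626/33)**2 = (1210 - 626/33)**2 = (39304/33)**2 = 1544804416/1089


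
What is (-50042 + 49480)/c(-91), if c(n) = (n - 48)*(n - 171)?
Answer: -281/18209 ≈ -0.015432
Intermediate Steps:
c(n) = (-171 + n)*(-48 + n) (c(n) = (-48 + n)*(-171 + n) = (-171 + n)*(-48 + n))
(-50042 + 49480)/c(-91) = (-50042 + 49480)/(8208 + (-91)² - 219*(-91)) = -562/(8208 + 8281 + 19929) = -562/36418 = -562*1/36418 = -281/18209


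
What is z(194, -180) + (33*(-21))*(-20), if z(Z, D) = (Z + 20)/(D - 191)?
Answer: 5141846/371 ≈ 13859.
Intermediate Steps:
z(Z, D) = (20 + Z)/(-191 + D)
z(194, -180) + (33*(-21))*(-20) = (20 + 194)/(-191 - 180) + (33*(-21))*(-20) = 214/(-371) - 693*(-20) = -1/371*214 + 13860 = -214/371 + 13860 = 5141846/371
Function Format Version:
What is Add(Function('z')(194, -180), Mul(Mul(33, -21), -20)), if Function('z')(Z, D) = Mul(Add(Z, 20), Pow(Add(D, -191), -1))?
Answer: Rational(5141846, 371) ≈ 13859.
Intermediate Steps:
Function('z')(Z, D) = Mul(Pow(Add(-191, D), -1), Add(20, Z)) (Function('z')(Z, D) = Mul(Add(20, Z), Pow(Add(-191, D), -1)) = Mul(Pow(Add(-191, D), -1), Add(20, Z)))
Add(Function('z')(194, -180), Mul(Mul(33, -21), -20)) = Add(Mul(Pow(Add(-191, -180), -1), Add(20, 194)), Mul(Mul(33, -21), -20)) = Add(Mul(Pow(-371, -1), 214), Mul(-693, -20)) = Add(Mul(Rational(-1, 371), 214), 13860) = Add(Rational(-214, 371), 13860) = Rational(5141846, 371)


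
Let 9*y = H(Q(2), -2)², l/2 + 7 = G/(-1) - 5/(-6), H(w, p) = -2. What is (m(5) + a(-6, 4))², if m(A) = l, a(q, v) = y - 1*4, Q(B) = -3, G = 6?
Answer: 63001/81 ≈ 777.79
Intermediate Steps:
l = -73/3 (l = -14 + 2*(6/(-1) - 5/(-6)) = -14 + 2*(6*(-1) - 5*(-⅙)) = -14 + 2*(-6 + ⅚) = -14 + 2*(-31/6) = -14 - 31/3 = -73/3 ≈ -24.333)
y = 4/9 (y = (⅑)*(-2)² = (⅑)*4 = 4/9 ≈ 0.44444)
a(q, v) = -32/9 (a(q, v) = 4/9 - 1*4 = 4/9 - 4 = -32/9)
m(A) = -73/3
(m(5) + a(-6, 4))² = (-73/3 - 32/9)² = (-251/9)² = 63001/81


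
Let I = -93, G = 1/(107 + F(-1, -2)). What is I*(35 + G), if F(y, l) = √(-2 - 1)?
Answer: 93*(-35*√3 + 3746*I)/(√3 - 107*I) ≈ -3255.9 + 0.014066*I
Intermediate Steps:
F(y, l) = I*√3 (F(y, l) = √(-3) = I*√3)
G = 1/(107 + I*√3) ≈ 0.0093433 - 0.0001512*I
I*(35 + G) = -93*(35 + (107/11452 - I*√3/11452)) = -93*(400927/11452 - I*√3/11452) = -37286211/11452 + 93*I*√3/11452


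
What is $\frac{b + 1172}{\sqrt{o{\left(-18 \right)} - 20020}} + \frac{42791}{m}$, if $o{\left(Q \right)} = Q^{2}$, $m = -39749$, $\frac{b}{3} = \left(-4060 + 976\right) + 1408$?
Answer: $- \frac{42791}{39749} + \frac{964 i \sqrt{1231}}{1231} \approx -1.0765 + 27.476 i$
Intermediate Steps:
$b = -5028$ ($b = 3 \left(\left(-4060 + 976\right) + 1408\right) = 3 \left(-3084 + 1408\right) = 3 \left(-1676\right) = -5028$)
$\frac{b + 1172}{\sqrt{o{\left(-18 \right)} - 20020}} + \frac{42791}{m} = \frac{-5028 + 1172}{\sqrt{\left(-18\right)^{2} - 20020}} + \frac{42791}{-39749} = - \frac{3856}{\sqrt{324 - 20020}} + 42791 \left(- \frac{1}{39749}\right) = - \frac{3856}{\sqrt{-19696}} - \frac{42791}{39749} = - \frac{3856}{4 i \sqrt{1231}} - \frac{42791}{39749} = - 3856 \left(- \frac{i \sqrt{1231}}{4924}\right) - \frac{42791}{39749} = \frac{964 i \sqrt{1231}}{1231} - \frac{42791}{39749} = - \frac{42791}{39749} + \frac{964 i \sqrt{1231}}{1231}$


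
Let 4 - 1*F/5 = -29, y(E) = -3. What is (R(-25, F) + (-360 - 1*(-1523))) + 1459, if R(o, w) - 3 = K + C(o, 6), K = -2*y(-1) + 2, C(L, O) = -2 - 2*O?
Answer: 2619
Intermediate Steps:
K = 8 (K = -2*(-3) + 2 = 6 + 2 = 8)
F = 165 (F = 20 - 5*(-29) = 20 + 145 = 165)
R(o, w) = -3 (R(o, w) = 3 + (8 + (-2 - 2*6)) = 3 + (8 + (-2 - 12)) = 3 + (8 - 14) = 3 - 6 = -3)
(R(-25, F) + (-360 - 1*(-1523))) + 1459 = (-3 + (-360 - 1*(-1523))) + 1459 = (-3 + (-360 + 1523)) + 1459 = (-3 + 1163) + 1459 = 1160 + 1459 = 2619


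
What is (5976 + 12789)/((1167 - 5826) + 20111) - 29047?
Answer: -448815479/15452 ≈ -29046.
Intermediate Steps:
(5976 + 12789)/((1167 - 5826) + 20111) - 29047 = 18765/(-4659 + 20111) - 29047 = 18765/15452 - 29047 = -448815479/15452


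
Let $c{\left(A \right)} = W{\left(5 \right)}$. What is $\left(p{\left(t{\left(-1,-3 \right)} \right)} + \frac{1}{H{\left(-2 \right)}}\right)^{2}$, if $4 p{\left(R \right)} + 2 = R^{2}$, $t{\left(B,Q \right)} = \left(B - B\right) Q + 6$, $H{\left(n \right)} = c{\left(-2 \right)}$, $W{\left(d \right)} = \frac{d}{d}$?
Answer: $\frac{361}{4} \approx 90.25$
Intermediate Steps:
$W{\left(d \right)} = 1$
$c{\left(A \right)} = 1$
$H{\left(n \right)} = 1$
$t{\left(B,Q \right)} = 6$ ($t{\left(B,Q \right)} = 0 Q + 6 = 0 + 6 = 6$)
$p{\left(R \right)} = - \frac{1}{2} + \frac{R^{2}}{4}$
$\left(p{\left(t{\left(-1,-3 \right)} \right)} + \frac{1}{H{\left(-2 \right)}}\right)^{2} = \left(\left(- \frac{1}{2} + \frac{6^{2}}{4}\right) + 1^{-1}\right)^{2} = \left(\left(- \frac{1}{2} + \frac{1}{4} \cdot 36\right) + 1\right)^{2} = \left(\left(- \frac{1}{2} + 9\right) + 1\right)^{2} = \left(\frac{17}{2} + 1\right)^{2} = \left(\frac{19}{2}\right)^{2} = \frac{361}{4}$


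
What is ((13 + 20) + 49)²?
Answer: 6724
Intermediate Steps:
((13 + 20) + 49)² = (33 + 49)² = 82² = 6724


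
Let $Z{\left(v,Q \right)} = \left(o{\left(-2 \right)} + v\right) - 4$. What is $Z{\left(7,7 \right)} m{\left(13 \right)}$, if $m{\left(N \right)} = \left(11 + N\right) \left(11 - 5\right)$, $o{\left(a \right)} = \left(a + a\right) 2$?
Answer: $-720$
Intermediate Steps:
$o{\left(a \right)} = 4 a$ ($o{\left(a \right)} = 2 a 2 = 4 a$)
$Z{\left(v,Q \right)} = -12 + v$ ($Z{\left(v,Q \right)} = \left(4 \left(-2\right) + v\right) - 4 = \left(-8 + v\right) - 4 = -12 + v$)
$m{\left(N \right)} = 66 + 6 N$ ($m{\left(N \right)} = \left(11 + N\right) 6 = 66 + 6 N$)
$Z{\left(7,7 \right)} m{\left(13 \right)} = \left(-12 + 7\right) \left(66 + 6 \cdot 13\right) = - 5 \left(66 + 78\right) = \left(-5\right) 144 = -720$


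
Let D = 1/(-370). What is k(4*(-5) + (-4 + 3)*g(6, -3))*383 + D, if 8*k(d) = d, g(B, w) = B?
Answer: -921117/740 ≈ -1244.8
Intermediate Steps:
D = -1/370 ≈ -0.0027027
k(d) = d/8
k(4*(-5) + (-4 + 3)*g(6, -3))*383 + D = ((4*(-5) + (-4 + 3)*6)/8)*383 - 1/370 = ((-20 - 1*6)/8)*383 - 1/370 = ((-20 - 6)/8)*383 - 1/370 = ((1/8)*(-26))*383 - 1/370 = -13/4*383 - 1/370 = -4979/4 - 1/370 = -921117/740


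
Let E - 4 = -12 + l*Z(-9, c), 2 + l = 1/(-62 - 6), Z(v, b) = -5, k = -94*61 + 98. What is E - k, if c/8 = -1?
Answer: 383389/68 ≈ 5638.1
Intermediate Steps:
c = -8 (c = 8*(-1) = -8)
k = -5636 (k = -5734 + 98 = -5636)
l = -137/68 (l = -2 + 1/(-62 - 6) = -2 + 1/(-68) = -2 - 1/68 = -137/68 ≈ -2.0147)
E = 141/68 (E = 4 + (-12 - 137/68*(-5)) = 4 + (-12 + 685/68) = 4 - 131/68 = 141/68 ≈ 2.0735)
E - k = 141/68 - 1*(-5636) = 141/68 + 5636 = 383389/68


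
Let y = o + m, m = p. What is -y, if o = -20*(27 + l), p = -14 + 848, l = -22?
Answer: -734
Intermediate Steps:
p = 834
m = 834
o = -100 (o = -20*(27 - 22) = -20*5 = -100)
y = 734 (y = -100 + 834 = 734)
-y = -1*734 = -734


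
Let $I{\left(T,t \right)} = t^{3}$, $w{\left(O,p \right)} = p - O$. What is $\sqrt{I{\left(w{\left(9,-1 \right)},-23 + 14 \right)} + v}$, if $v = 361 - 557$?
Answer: $5 i \sqrt{37} \approx 30.414 i$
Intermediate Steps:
$v = -196$ ($v = 361 - 557 = -196$)
$\sqrt{I{\left(w{\left(9,-1 \right)},-23 + 14 \right)} + v} = \sqrt{\left(-23 + 14\right)^{3} - 196} = \sqrt{\left(-9\right)^{3} - 196} = \sqrt{-729 - 196} = \sqrt{-925} = 5 i \sqrt{37}$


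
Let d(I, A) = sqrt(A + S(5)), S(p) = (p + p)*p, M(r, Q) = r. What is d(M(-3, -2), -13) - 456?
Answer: -456 + sqrt(37) ≈ -449.92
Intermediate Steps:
S(p) = 2*p**2 (S(p) = (2*p)*p = 2*p**2)
d(I, A) = sqrt(50 + A) (d(I, A) = sqrt(A + 2*5**2) = sqrt(A + 2*25) = sqrt(A + 50) = sqrt(50 + A))
d(M(-3, -2), -13) - 456 = sqrt(50 - 13) - 456 = sqrt(37) - 456 = -456 + sqrt(37)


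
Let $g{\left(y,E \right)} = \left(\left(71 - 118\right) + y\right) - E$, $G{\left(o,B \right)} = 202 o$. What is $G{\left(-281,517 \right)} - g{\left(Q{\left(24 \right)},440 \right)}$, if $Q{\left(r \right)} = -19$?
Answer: $-56256$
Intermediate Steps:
$g{\left(y,E \right)} = -47 + y - E$ ($g{\left(y,E \right)} = \left(-47 + y\right) - E = -47 + y - E$)
$G{\left(-281,517 \right)} - g{\left(Q{\left(24 \right)},440 \right)} = 202 \left(-281\right) - \left(-47 - 19 - 440\right) = -56762 - \left(-47 - 19 - 440\right) = -56762 - -506 = -56762 + 506 = -56256$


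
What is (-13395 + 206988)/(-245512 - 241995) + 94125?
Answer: 45886402782/487507 ≈ 94125.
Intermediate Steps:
(-13395 + 206988)/(-245512 - 241995) + 94125 = 193593/(-487507) + 94125 = 193593*(-1/487507) + 94125 = -193593/487507 + 94125 = 45886402782/487507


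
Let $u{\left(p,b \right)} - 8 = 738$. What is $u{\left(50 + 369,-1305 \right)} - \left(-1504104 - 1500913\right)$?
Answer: $3005763$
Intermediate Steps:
$u{\left(p,b \right)} = 746$ ($u{\left(p,b \right)} = 8 + 738 = 746$)
$u{\left(50 + 369,-1305 \right)} - \left(-1504104 - 1500913\right) = 746 - \left(-1504104 - 1500913\right) = 746 - -3005017 = 746 + 3005017 = 3005763$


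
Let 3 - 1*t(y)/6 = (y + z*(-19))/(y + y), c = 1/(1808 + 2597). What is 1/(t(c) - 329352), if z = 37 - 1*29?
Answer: 1/1679343 ≈ 5.9547e-7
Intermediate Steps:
c = 1/4405 ≈ 0.00022701
z = 8 (z = 37 - 29 = 8)
t(y) = 18 - 3*(-152 + y)/y (t(y) = 18 - 6*(y + 8*(-19))/(y + y) = 18 - 6*(y - 152)/(2*y) = 18 - 6*(-152 + y)*1/(2*y) = 18 - 3*(-152 + y)/y)
1/(t(c) - 329352) = 1/((15 + 456/(1/4405)) - 329352) = 1/((15 + 456*4405) - 329352) = 1/((15 + 2008680) - 329352) = 1/(2008695 - 329352) = 1/1679343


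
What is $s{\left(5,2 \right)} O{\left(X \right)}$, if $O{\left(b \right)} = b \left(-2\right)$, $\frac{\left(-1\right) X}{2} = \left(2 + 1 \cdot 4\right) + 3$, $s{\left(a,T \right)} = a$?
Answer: $180$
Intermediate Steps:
$X = -18$ ($X = - 2 \left(\left(2 + 1 \cdot 4\right) + 3\right) = - 2 \left(\left(2 + 4\right) + 3\right) = - 2 \left(6 + 3\right) = \left(-2\right) 9 = -18$)
$O{\left(b \right)} = - 2 b$
$s{\left(5,2 \right)} O{\left(X \right)} = 5 \left(\left(-2\right) \left(-18\right)\right) = 5 \cdot 36 = 180$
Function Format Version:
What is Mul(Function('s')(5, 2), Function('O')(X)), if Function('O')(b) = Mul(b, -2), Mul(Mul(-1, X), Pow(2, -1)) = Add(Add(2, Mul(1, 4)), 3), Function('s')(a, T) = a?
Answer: 180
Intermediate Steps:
X = -18 (X = Mul(-2, Add(Add(2, Mul(1, 4)), 3)) = Mul(-2, Add(Add(2, 4), 3)) = Mul(-2, Add(6, 3)) = Mul(-2, 9) = -18)
Function('O')(b) = Mul(-2, b)
Mul(Function('s')(5, 2), Function('O')(X)) = Mul(5, Mul(-2, -18)) = Mul(5, 36) = 180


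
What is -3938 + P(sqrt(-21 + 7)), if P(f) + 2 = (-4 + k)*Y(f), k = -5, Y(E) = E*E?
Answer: -3814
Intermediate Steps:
Y(E) = E**2
P(f) = -2 - 9*f**2 (P(f) = -2 + (-4 - 5)*f**2 = -2 - 9*f**2)
-3938 + P(sqrt(-21 + 7)) = -3938 + (-2 - 9*(sqrt(-21 + 7))**2) = -3938 + (-2 - 9*(sqrt(-14))**2) = -3938 + (-2 - 9*(I*sqrt(14))**2) = -3938 + (-2 - 9*(-14)) = -3938 + (-2 + 126) = -3938 + 124 = -3814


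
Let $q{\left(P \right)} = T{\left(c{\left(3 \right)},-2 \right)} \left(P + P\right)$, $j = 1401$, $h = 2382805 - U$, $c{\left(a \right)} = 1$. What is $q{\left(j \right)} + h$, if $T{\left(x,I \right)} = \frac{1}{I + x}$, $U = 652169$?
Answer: $1727834$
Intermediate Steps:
$h = 1730636$ ($h = 2382805 - 652169 = 1730636$)
$q{\left(P \right)} = - 2 P$ ($q{\left(P \right)} = \frac{P + P}{-2 + 1} = \frac{2 P}{-1} = - 2 P$)
$q{\left(j \right)} + h = \left(-2\right) 1401 + 1730636 = -2802 + 1730636 = 1727834$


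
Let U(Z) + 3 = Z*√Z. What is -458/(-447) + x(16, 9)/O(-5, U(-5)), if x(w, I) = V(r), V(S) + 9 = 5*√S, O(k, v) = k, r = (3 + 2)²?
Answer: -4862/2235 ≈ -2.1754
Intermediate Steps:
r = 25 (r = 5² = 25)
U(Z) = -3 + Z^(3/2) (U(Z) = -3 + Z*√Z = -3 + Z^(3/2))
V(S) = -9 + 5*√S
x(w, I) = 16 (x(w, I) = -9 + 5*√25 = -9 + 5*5 = -9 + 25 = 16)
-458/(-447) + x(16, 9)/O(-5, U(-5)) = -458/(-447) + 16/(-5) = -458*(-1/447) + 16*(-⅕) = 458/447 - 16/5 = -4862/2235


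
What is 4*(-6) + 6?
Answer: -18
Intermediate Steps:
4*(-6) + 6 = -24 + 6 = -18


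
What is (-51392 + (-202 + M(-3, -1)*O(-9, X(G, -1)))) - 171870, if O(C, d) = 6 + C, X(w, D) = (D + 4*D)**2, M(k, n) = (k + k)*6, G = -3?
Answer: -223356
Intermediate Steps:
M(k, n) = 12*k (M(k, n) = (2*k)*6 = 12*k)
X(w, D) = 25*D**2 (X(w, D) = (5*D)**2 = 25*D**2)
(-51392 + (-202 + M(-3, -1)*O(-9, X(G, -1)))) - 171870 = (-51392 + (-202 + (12*(-3))*(6 - 9))) - 171870 = (-51392 + (-202 - 36*(-3))) - 171870 = (-51392 + (-202 + 108)) - 171870 = (-51392 - 94) - 171870 = -51486 - 171870 = -223356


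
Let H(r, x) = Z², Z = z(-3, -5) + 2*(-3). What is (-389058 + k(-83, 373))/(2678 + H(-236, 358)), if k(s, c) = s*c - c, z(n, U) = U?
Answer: -46710/311 ≈ -150.19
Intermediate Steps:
Z = -11 (Z = -5 + 2*(-3) = -5 - 6 = -11)
H(r, x) = 121 (H(r, x) = (-11)² = 121)
k(s, c) = -c + c*s (k(s, c) = c*s - c = -c + c*s)
(-389058 + k(-83, 373))/(2678 + H(-236, 358)) = (-389058 + 373*(-1 - 83))/(2678 + 121) = (-389058 + 373*(-84))/2799 = (-389058 - 31332)*(1/2799) = -420390*1/2799 = -46710/311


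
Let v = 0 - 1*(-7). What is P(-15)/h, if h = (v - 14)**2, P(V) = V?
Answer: -15/49 ≈ -0.30612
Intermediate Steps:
v = 7 (v = 0 + 7 = 7)
h = 49 (h = (7 - 14)**2 = (-7)**2 = 49)
P(-15)/h = -15/49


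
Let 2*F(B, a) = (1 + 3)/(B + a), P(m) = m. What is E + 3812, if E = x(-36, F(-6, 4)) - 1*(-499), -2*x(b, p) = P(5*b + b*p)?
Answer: 4383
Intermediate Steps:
F(B, a) = 2/(B + a) (F(B, a) = ((1 + 3)/(B + a))/2 = (4/(B + a))/2 = 2/(B + a))
x(b, p) = -5*b/2 - b*p/2 (x(b, p) = -(5*b + b*p)/2 = -5*b/2 - b*p/2)
E = 571 (E = -½*(-36)*(5 + 2/(-6 + 4)) - 1*(-499) = -½*(-36)*(5 + 2/(-2)) + 499 = -½*(-36)*(5 + 2*(-½)) + 499 = -½*(-36)*(5 - 1) + 499 = -½*(-36)*4 + 499 = 72 + 499 = 571)
E + 3812 = 571 + 3812 = 4383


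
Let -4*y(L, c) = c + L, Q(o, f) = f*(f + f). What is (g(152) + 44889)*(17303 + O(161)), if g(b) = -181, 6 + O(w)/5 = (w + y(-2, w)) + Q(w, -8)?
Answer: 827958629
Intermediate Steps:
Q(o, f) = 2*f² (Q(o, f) = f*(2*f) = 2*f²)
y(L, c) = -L/4 - c/4 (y(L, c) = -(c + L)/4 = -(L + c)/4 = -L/4 - c/4)
O(w) = 1225/2 + 15*w/4 (O(w) = -30 + 5*((w + (-¼*(-2) - w/4)) + 2*(-8)²) = -30 + 5*((w + (½ - w/4)) + 2*64) = -30 + 5*((½ + 3*w/4) + 128) = -30 + 5*(257/2 + 3*w/4) = -30 + (1285/2 + 15*w/4) = 1225/2 + 15*w/4)
(g(152) + 44889)*(17303 + O(161)) = (-181 + 44889)*(17303 + (1225/2 + (15/4)*161)) = 44708*(17303 + (1225/2 + 2415/4)) = 44708*(17303 + 4865/4) = 44708*(74077/4) = 827958629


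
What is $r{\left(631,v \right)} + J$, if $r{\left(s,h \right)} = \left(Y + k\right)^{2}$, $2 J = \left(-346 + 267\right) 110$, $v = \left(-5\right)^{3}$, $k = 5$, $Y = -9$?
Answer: $-4329$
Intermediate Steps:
$v = -125$
$J = -4345$ ($J = \frac{\left(-346 + 267\right) 110}{2} = \frac{\left(-79\right) 110}{2} = \frac{1}{2} \left(-8690\right) = -4345$)
$r{\left(s,h \right)} = 16$ ($r{\left(s,h \right)} = \left(-9 + 5\right)^{2} = \left(-4\right)^{2} = 16$)
$r{\left(631,v \right)} + J = 16 - 4345 = -4329$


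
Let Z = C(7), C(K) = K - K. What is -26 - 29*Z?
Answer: -26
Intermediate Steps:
C(K) = 0
Z = 0
-26 - 29*Z = -26 - 29*0 = -26 + 0 = -26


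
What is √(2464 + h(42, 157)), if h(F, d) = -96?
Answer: 8*√37 ≈ 48.662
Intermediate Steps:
√(2464 + h(42, 157)) = √(2464 - 96) = √2368 = 8*√37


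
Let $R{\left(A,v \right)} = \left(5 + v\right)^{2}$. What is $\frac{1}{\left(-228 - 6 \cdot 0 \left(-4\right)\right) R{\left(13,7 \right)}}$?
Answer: $- \frac{1}{32832} \approx -3.0458 \cdot 10^{-5}$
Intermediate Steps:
$\frac{1}{\left(-228 - 6 \cdot 0 \left(-4\right)\right) R{\left(13,7 \right)}} = \frac{1}{\left(-228 - 6 \cdot 0 \left(-4\right)\right) \left(5 + 7\right)^{2}} = \frac{1}{\left(-228 - 0 \left(-4\right)\right) 12^{2}} = \frac{1}{\left(-228 - 0\right) 144} = \frac{1}{\left(-228 + 0\right) 144} = \frac{1}{\left(-228\right) 144} = \frac{1}{-32832} = - \frac{1}{32832}$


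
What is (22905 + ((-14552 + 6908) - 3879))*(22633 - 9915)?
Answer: 144756276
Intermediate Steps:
(22905 + ((-14552 + 6908) - 3879))*(22633 - 9915) = (22905 + (-7644 - 3879))*12718 = (22905 - 11523)*12718 = 11382*12718 = 144756276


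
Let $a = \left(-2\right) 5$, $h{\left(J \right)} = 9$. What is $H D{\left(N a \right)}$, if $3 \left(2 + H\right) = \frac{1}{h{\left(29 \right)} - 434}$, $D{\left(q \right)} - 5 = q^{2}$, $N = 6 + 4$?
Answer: $- \frac{1701517}{85} \approx -20018.0$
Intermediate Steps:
$N = 10$
$a = -10$
$D{\left(q \right)} = 5 + q^{2}$
$H = - \frac{2551}{1275}$ ($H = -2 + \frac{1}{3 \left(9 - 434\right)} = -2 + \frac{1}{3 \left(-425\right)} = -2 + \frac{1}{3} \left(- \frac{1}{425}\right) = -2 - \frac{1}{1275} = - \frac{2551}{1275} \approx -2.0008$)
$H D{\left(N a \right)} = - \frac{2551 \left(5 + \left(10 \left(-10\right)\right)^{2}\right)}{1275} = - \frac{2551 \left(5 + \left(-100\right)^{2}\right)}{1275} = - \frac{2551 \left(5 + 10000\right)}{1275} = \left(- \frac{2551}{1275}\right) 10005 = - \frac{1701517}{85}$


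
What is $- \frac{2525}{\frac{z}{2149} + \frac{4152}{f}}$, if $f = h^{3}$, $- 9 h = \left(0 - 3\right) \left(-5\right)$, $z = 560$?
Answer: $\frac{96896875}{34405928} \approx 2.8163$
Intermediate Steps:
$h = - \frac{5}{3}$ ($h = - \frac{\left(0 - 3\right) \left(-5\right)}{9} = - \frac{\left(-3\right) \left(-5\right)}{9} = \left(- \frac{1}{9}\right) 15 = - \frac{5}{3} \approx -1.6667$)
$f = - \frac{125}{27}$ ($f = \left(- \frac{5}{3}\right)^{3} = - \frac{125}{27} \approx -4.6296$)
$- \frac{2525}{\frac{z}{2149} + \frac{4152}{f}} = - \frac{2525}{\frac{560}{2149} + \frac{4152}{- \frac{125}{27}}} = - \frac{2525}{560 \cdot \frac{1}{2149} + 4152 \left(- \frac{27}{125}\right)} = - \frac{2525}{\frac{80}{307} - \frac{112104}{125}} = - \frac{2525}{- \frac{34405928}{38375}} = \left(-2525\right) \left(- \frac{38375}{34405928}\right) = \frac{96896875}{34405928}$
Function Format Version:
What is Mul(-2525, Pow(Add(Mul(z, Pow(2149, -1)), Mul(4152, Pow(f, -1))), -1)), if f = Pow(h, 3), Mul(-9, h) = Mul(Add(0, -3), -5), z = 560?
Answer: Rational(96896875, 34405928) ≈ 2.8163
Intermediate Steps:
h = Rational(-5, 3) (h = Mul(Rational(-1, 9), Mul(Add(0, -3), -5)) = Mul(Rational(-1, 9), Mul(-3, -5)) = Mul(Rational(-1, 9), 15) = Rational(-5, 3) ≈ -1.6667)
f = Rational(-125, 27) (f = Pow(Rational(-5, 3), 3) = Rational(-125, 27) ≈ -4.6296)
Mul(-2525, Pow(Add(Mul(z, Pow(2149, -1)), Mul(4152, Pow(f, -1))), -1)) = Mul(-2525, Pow(Add(Mul(560, Pow(2149, -1)), Mul(4152, Pow(Rational(-125, 27), -1))), -1)) = Mul(-2525, Pow(Add(Mul(560, Rational(1, 2149)), Mul(4152, Rational(-27, 125))), -1)) = Mul(-2525, Pow(Add(Rational(80, 307), Rational(-112104, 125)), -1)) = Mul(-2525, Pow(Rational(-34405928, 38375), -1)) = Mul(-2525, Rational(-38375, 34405928)) = Rational(96896875, 34405928)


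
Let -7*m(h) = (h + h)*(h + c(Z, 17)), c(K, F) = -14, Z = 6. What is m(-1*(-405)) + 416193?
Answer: 2596641/7 ≈ 3.7095e+5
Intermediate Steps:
m(h) = -2*h*(-14 + h)/7 (m(h) = -(h + h)*(h - 14)/7 = -2*h*(-14 + h)/7)
m(-1*(-405)) + 416193 = 2*(-1*(-405))*(14 - (-1)*(-405))/7 + 416193 = (2/7)*405*(14 - 1*405) + 416193 = (2/7)*405*(14 - 405) + 416193 = (2/7)*405*(-391) + 416193 = -316710/7 + 416193 = 2596641/7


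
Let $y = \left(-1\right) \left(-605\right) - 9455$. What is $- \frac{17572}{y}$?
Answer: $\frac{8786}{4425} \approx 1.9855$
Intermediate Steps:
$y = -8850$ ($y = 605 - 9455 = -8850$)
$- \frac{17572}{y} = - \frac{17572}{-8850} = \left(-17572\right) \left(- \frac{1}{8850}\right) = \frac{8786}{4425}$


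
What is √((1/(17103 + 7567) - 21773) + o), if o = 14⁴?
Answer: √10129077947370/24670 ≈ 129.01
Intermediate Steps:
o = 38416
√((1/(17103 + 7567) - 21773) + o) = √((1/(17103 + 7567) - 21773) + 38416) = √((1/24670 - 21773) + 38416) = √(-537139909/24670 + 38416) = √(410582811/24670) = √10129077947370/24670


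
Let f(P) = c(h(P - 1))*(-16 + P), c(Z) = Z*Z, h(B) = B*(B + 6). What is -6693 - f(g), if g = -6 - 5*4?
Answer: 13495845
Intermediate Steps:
h(B) = B*(6 + B)
c(Z) = Z**2
g = -26 (g = -6 - 20 = -26)
f(P) = (-1 + P)**2*(5 + P)**2*(-16 + P) (f(P) = ((P - 1)*(6 + (P - 1)))**2*(-16 + P) = ((-1 + P)*(6 + (-1 + P)))**2*(-16 + P) = ((-1 + P)*(5 + P))**2*(-16 + P) = ((-1 + P)**2*(5 + P)**2)*(-16 + P) = (-1 + P)**2*(5 + P)**2*(-16 + P))
-6693 - f(g) = -6693 - (-1 - 26)**2*(5 - 26)**2*(-16 - 26) = -6693 - (-27)**2*(-21)**2*(-42) = -6693 - 729*441*(-42) = -6693 - 1*(-13502538) = -6693 + 13502538 = 13495845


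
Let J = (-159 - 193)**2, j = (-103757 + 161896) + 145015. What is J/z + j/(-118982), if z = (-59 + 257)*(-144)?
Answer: -29168569/4818771 ≈ -6.0531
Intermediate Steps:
z = -28512 (z = 198*(-144) = -28512)
j = 203154 (j = 58139 + 145015 = 203154)
J = 123904 (J = (-352)**2 = 123904)
J/z + j/(-118982) = 123904/(-28512) + 203154/(-118982) = 123904*(-1/28512) + 203154*(-1/118982) = -352/81 - 101577/59491 = -29168569/4818771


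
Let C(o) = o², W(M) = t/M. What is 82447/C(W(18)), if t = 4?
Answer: 6678207/4 ≈ 1.6696e+6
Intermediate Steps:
W(M) = 4/M
82447/C(W(18)) = 82447/((4/18)²) = 82447/((4*(1/18))²) = 82447/((2/9)²) = 82447/(4/81) = 82447*(81/4) = 6678207/4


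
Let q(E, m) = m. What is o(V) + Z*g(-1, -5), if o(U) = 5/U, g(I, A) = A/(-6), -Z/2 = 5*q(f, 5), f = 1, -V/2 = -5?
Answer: -247/6 ≈ -41.167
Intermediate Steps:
V = 10 (V = -2*(-5) = 10)
Z = -50 (Z = -10*5 = -2*25 = -50)
g(I, A) = -A/6 (g(I, A) = A*(-⅙) = -A/6)
o(V) + Z*g(-1, -5) = 5/10 - (-25)*(-5)/3 = 5*(⅒) - 50*⅚ = ½ - 125/3 = -247/6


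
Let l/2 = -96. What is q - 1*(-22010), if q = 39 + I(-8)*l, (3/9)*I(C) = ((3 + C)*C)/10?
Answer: 19745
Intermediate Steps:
l = -192 (l = 2*(-96) = -192)
I(C) = 3*C*(3 + C)/10 (I(C) = 3*(((3 + C)*C)/10) = 3*((C*(3 + C))*(⅒)) = 3*(C*(3 + C)/10) = 3*C*(3 + C)/10)
q = -2265 (q = 39 + ((3/10)*(-8)*(3 - 8))*(-192) = 39 + ((3/10)*(-8)*(-5))*(-192) = 39 + 12*(-192) = 39 - 2304 = -2265)
q - 1*(-22010) = -2265 - 1*(-22010) = -2265 + 22010 = 19745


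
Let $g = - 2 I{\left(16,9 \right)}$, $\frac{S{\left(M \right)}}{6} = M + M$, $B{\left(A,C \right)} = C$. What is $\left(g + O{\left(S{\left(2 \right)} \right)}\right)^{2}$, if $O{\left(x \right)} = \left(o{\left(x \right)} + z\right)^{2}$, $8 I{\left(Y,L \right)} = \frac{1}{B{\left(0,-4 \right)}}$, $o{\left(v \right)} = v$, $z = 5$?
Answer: $\frac{181090849}{256} \approx 7.0739 \cdot 10^{5}$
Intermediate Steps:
$I{\left(Y,L \right)} = - \frac{1}{32}$ ($I{\left(Y,L \right)} = \frac{1}{8 \left(-4\right)} = \frac{1}{8} \left(- \frac{1}{4}\right) = - \frac{1}{32}$)
$S{\left(M \right)} = 12 M$ ($S{\left(M \right)} = 6 \left(M + M\right) = 6 \cdot 2 M = 12 M$)
$g = \frac{1}{16}$ ($g = \left(-2\right) \left(- \frac{1}{32}\right) = \frac{1}{16} \approx 0.0625$)
$O{\left(x \right)} = \left(5 + x\right)^{2}$ ($O{\left(x \right)} = \left(x + 5\right)^{2} = \left(5 + x\right)^{2}$)
$\left(g + O{\left(S{\left(2 \right)} \right)}\right)^{2} = \left(\frac{1}{16} + \left(5 + 12 \cdot 2\right)^{2}\right)^{2} = \left(\frac{1}{16} + \left(5 + 24\right)^{2}\right)^{2} = \left(\frac{1}{16} + 29^{2}\right)^{2} = \left(\frac{1}{16} + 841\right)^{2} = \left(\frac{13457}{16}\right)^{2} = \frac{181090849}{256}$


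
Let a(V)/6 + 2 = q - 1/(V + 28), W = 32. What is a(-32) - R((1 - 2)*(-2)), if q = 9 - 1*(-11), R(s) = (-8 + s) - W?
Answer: 295/2 ≈ 147.50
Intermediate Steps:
R(s) = -40 + s (R(s) = (-8 + s) - 1*32 = (-8 + s) - 32 = -40 + s)
q = 20 (q = 9 + 11 = 20)
a(V) = 108 - 6/(28 + V) (a(V) = -12 + 6*(20 - 1/(V + 28)) = -12 + 6*(20 - 1/(28 + V)) = -12 + (120 - 6/(28 + V)) = 108 - 6/(28 + V))
a(-32) - R((1 - 2)*(-2)) = 6*(503 + 18*(-32))/(28 - 32) - (-40 + (1 - 2)*(-2)) = 6*(503 - 576)/(-4) - (-40 - 1*(-2)) = 6*(-¼)*(-73) - (-40 + 2) = 219/2 - 1*(-38) = 219/2 + 38 = 295/2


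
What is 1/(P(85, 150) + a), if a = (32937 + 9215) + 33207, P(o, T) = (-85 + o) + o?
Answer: 1/75444 ≈ 1.3255e-5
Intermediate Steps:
P(o, T) = -85 + 2*o
a = 75359 (a = 42152 + 33207 = 75359)
1/(P(85, 150) + a) = 1/((-85 + 2*85) + 75359) = 1/((-85 + 170) + 75359) = 1/(85 + 75359) = 1/75444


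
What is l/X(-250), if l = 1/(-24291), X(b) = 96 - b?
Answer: -1/8404686 ≈ -1.1898e-7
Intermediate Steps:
l = -1/24291 ≈ -4.1167e-5
l/X(-250) = -1/(24291*(96 - 1*(-250))) = -1/(24291*(96 + 250)) = -1/24291/346 = -1/24291*1/346 = -1/8404686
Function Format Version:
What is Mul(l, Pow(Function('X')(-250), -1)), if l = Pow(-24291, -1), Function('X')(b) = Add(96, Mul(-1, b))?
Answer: Rational(-1, 8404686) ≈ -1.1898e-7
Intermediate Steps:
l = Rational(-1, 24291) ≈ -4.1167e-5
Mul(l, Pow(Function('X')(-250), -1)) = Mul(Rational(-1, 24291), Pow(Add(96, Mul(-1, -250)), -1)) = Mul(Rational(-1, 24291), Pow(Add(96, 250), -1)) = Mul(Rational(-1, 24291), Pow(346, -1)) = Mul(Rational(-1, 24291), Rational(1, 346)) = Rational(-1, 8404686)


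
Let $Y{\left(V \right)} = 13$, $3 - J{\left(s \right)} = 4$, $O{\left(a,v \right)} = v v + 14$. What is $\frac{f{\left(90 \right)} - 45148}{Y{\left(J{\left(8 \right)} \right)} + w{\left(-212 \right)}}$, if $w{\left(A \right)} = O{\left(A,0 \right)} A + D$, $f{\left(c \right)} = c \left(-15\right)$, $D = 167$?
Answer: $\frac{23249}{1394} \approx 16.678$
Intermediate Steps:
$O{\left(a,v \right)} = 14 + v^{2}$ ($O{\left(a,v \right)} = v^{2} + 14 = 14 + v^{2}$)
$J{\left(s \right)} = -1$ ($J{\left(s \right)} = 3 - 4 = -1$)
$f{\left(c \right)} = - 15 c$
$w{\left(A \right)} = 167 + 14 A$ ($w{\left(A \right)} = \left(14 + 0^{2}\right) A + 167 = \left(14 + 0\right) A + 167 = 14 A + 167 = 167 + 14 A$)
$\frac{f{\left(90 \right)} - 45148}{Y{\left(J{\left(8 \right)} \right)} + w{\left(-212 \right)}} = \frac{\left(-15\right) 90 - 45148}{13 + \left(167 + 14 \left(-212\right)\right)} = \frac{-1350 - 45148}{13 + \left(167 - 2968\right)} = - \frac{46498}{13 - 2801} = - \frac{46498}{-2788} = \left(-46498\right) \left(- \frac{1}{2788}\right) = \frac{23249}{1394}$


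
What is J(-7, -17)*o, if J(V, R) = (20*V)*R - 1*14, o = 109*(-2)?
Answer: -515788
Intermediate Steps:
o = -218
J(V, R) = -14 + 20*R*V (J(V, R) = 20*R*V - 14 = -14 + 20*R*V)
J(-7, -17)*o = (-14 + 20*(-17)*(-7))*(-218) = (-14 + 2380)*(-218) = 2366*(-218) = -515788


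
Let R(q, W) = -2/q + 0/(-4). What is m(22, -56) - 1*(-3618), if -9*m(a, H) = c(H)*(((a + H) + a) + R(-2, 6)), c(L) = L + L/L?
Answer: 31957/9 ≈ 3550.8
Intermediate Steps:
R(q, W) = -2/q (R(q, W) = -2/q + 0*(-1/4) = -2/q + 0 = -2/q)
c(L) = 1 + L (c(L) = L + 1 = 1 + L)
m(a, H) = -(1 + H)*(1 + H + 2*a)/9 (m(a, H) = -(1 + H)*(((a + H) + a) - 2/(-2))/9 = -(1 + H)*(((H + a) + a) - 2*(-1/2))/9 = -(1 + H)*((H + 2*a) + 1)/9 = -(1 + H)*(1 + H + 2*a)/9)
m(22, -56) - 1*(-3618) = -(1 - 56)*(1 - 56 + 2*22)/9 - 1*(-3618) = -1/9*(-55)*(1 - 56 + 44) + 3618 = -1/9*(-55)*(-11) + 3618 = -605/9 + 3618 = 31957/9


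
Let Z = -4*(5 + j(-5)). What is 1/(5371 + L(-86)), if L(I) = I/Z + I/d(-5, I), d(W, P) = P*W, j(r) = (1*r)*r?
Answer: 60/322291 ≈ 0.00018617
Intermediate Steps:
j(r) = r² (j(r) = r*r = r²)
Z = -120 (Z = -4*(5 + (-5)²) = -4*(5 + 25) = -4*30 = -120)
L(I) = -⅕ - I/120 (L(I) = I/(-120) + I/((I*(-5))) = I*(-1/120) + I/((-5*I)) = -I/120 + I*(-1/(5*I)) = -I/120 - ⅕ = -⅕ - I/120)
1/(5371 + L(-86)) = 1/(5371 + (-⅕ - 1/120*(-86))) = 1/(5371 + (-⅕ + 43/60)) = 1/(5371 + 31/60) = 1/(322291/60) = 60/322291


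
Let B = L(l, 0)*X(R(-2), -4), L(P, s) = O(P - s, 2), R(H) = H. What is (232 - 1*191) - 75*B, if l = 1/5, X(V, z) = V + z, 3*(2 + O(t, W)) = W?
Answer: -559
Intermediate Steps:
O(t, W) = -2 + W/3
l = ⅕ ≈ 0.20000
L(P, s) = -4/3 (L(P, s) = -2 + (⅓)*2 = -2 + ⅔ = -4/3)
B = 8 (B = -4*(-2 - 4)/3 = -4/3*(-6) = 8)
(232 - 1*191) - 75*B = (232 - 1*191) - 75*8 = (232 - 191) - 600 = 41 - 600 = -559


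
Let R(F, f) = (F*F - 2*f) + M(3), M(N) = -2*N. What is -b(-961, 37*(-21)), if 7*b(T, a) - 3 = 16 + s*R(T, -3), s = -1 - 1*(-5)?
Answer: -527729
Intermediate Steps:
s = 4 (s = -1 + 5 = 4)
R(F, f) = -6 + F² - 2*f (R(F, f) = (F*F - 2*f) - 2*3 = (F² - 2*f) - 6 = -6 + F² - 2*f)
b(T, a) = 19/7 + 4*T²/7 (b(T, a) = 3/7 + (16 + 4*(-6 + T² - 2*(-3)))/7 = 3/7 + (16 + 4*(-6 + T² + 6))/7 = 3/7 + (16 + 4*T²)/7 = 3/7 + (16/7 + 4*T²/7) = 19/7 + 4*T²/7)
-b(-961, 37*(-21)) = -(19/7 + (4/7)*(-961)²) = -(19/7 + (4/7)*923521) = -(19/7 + 3694084/7) = -1*527729 = -527729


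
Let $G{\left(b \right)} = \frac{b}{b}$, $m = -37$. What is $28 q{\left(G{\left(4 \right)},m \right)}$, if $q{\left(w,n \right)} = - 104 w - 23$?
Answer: $-3556$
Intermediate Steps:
$G{\left(b \right)} = 1$
$q{\left(w,n \right)} = -23 - 104 w$
$28 q{\left(G{\left(4 \right)},m \right)} = 28 \left(-23 - 104\right) = 28 \left(-127\right) = -3556$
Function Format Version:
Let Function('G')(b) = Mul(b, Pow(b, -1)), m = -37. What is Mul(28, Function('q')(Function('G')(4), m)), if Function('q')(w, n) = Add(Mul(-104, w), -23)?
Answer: -3556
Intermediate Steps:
Function('G')(b) = 1
Function('q')(w, n) = Add(-23, Mul(-104, w))
Mul(28, Function('q')(Function('G')(4), m)) = Mul(28, Add(-23, Mul(-104, 1))) = Mul(28, Add(-23, -104)) = Mul(28, -127) = -3556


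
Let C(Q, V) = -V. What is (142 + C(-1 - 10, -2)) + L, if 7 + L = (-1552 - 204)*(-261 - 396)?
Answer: 1153829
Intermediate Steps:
L = 1153685 (L = -7 + (-1552 - 204)*(-261 - 396) = -7 - 1756*(-657) = -7 + 1153692 = 1153685)
(142 + C(-1 - 10, -2)) + L = (142 - 1*(-2)) + 1153685 = (142 + 2) + 1153685 = 144 + 1153685 = 1153829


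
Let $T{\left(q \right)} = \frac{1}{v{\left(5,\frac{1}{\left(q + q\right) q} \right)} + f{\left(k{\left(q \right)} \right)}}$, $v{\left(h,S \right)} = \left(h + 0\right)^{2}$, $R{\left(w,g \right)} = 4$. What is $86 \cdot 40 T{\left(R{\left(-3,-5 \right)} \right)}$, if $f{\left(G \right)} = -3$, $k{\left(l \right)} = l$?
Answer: $\frac{1720}{11} \approx 156.36$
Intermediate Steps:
$v{\left(h,S \right)} = h^{2}$
$T{\left(q \right)} = \frac{1}{22}$ ($T{\left(q \right)} = \frac{1}{5^{2} - 3} = \frac{1}{25 - 3} = \frac{1}{22}$)
$86 \cdot 40 T{\left(R{\left(-3,-5 \right)} \right)} = 86 \cdot 40 \cdot \frac{1}{22} = 3440 \cdot \frac{1}{22} = \frac{1720}{11}$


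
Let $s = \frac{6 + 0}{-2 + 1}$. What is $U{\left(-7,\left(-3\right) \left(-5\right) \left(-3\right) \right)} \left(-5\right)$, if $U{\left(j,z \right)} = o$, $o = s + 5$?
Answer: $5$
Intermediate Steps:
$s = -6$ ($s = \frac{6}{-1} = 6 \left(-1\right) = -6$)
$o = -1$ ($o = -6 + 5 = -1$)
$U{\left(j,z \right)} = -1$
$U{\left(-7,\left(-3\right) \left(-5\right) \left(-3\right) \right)} \left(-5\right) = \left(-1\right) \left(-5\right) = 5$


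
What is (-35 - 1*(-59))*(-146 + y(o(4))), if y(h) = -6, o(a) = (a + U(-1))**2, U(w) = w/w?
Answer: -3648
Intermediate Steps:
U(w) = 1
o(a) = (1 + a)**2 (o(a) = (a + 1)**2 = (1 + a)**2)
(-35 - 1*(-59))*(-146 + y(o(4))) = (-35 - 1*(-59))*(-146 - 6) = (-35 + 59)*(-152) = 24*(-152) = -3648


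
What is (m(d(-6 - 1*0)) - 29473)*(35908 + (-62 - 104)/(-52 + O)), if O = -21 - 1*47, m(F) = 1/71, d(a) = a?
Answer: -2254299875833/2130 ≈ -1.0584e+9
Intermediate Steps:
m(F) = 1/71
O = -68 (O = -21 - 47 = -68)
(m(d(-6 - 1*0)) - 29473)*(35908 + (-62 - 104)/(-52 + O)) = (1/71 - 29473)*(35908 + (-62 - 104)/(-52 - 68)) = -2092582*(35908 - 166/(-120))/71 = -2092582*(35908 - 166*(-1/120))/71 = -2092582*(35908 + 83/60)/71 = -2092582/71*2154563/60 = -2254299875833/2130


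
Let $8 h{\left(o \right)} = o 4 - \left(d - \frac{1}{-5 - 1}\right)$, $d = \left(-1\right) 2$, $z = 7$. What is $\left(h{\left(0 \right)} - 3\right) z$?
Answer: $- \frac{931}{48} \approx -19.396$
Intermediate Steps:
$d = -2$
$h{\left(o \right)} = \frac{11}{48} + \frac{o}{2}$ ($h{\left(o \right)} = \frac{o 4 - \left(-2 - \frac{1}{-5 - 1}\right)}{8} = \frac{4 o - \left(-2 - \frac{1}{-6}\right)}{8} = \frac{4 o - \left(-2 - - \frac{1}{6}\right)}{8} = \frac{4 o - \left(-2 + \frac{1}{6}\right)}{8} = \frac{4 o - - \frac{11}{6}}{8} = \frac{4 o + \frac{11}{6}}{8} = \frac{\frac{11}{6} + 4 o}{8} = \frac{11}{48} + \frac{o}{2}$)
$\left(h{\left(0 \right)} - 3\right) z = \left(\left(\frac{11}{48} + \frac{1}{2} \cdot 0\right) - 3\right) 7 = \left(\left(\frac{11}{48} + 0\right) - 3\right) 7 = \left(\frac{11}{48} - 3\right) 7 = \left(- \frac{133}{48}\right) 7 = - \frac{931}{48}$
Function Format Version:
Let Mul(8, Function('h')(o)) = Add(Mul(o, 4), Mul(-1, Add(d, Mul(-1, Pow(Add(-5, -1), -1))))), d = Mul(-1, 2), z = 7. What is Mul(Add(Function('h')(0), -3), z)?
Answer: Rational(-931, 48) ≈ -19.396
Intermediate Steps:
d = -2
Function('h')(o) = Add(Rational(11, 48), Mul(Rational(1, 2), o)) (Function('h')(o) = Mul(Rational(1, 8), Add(Mul(o, 4), Mul(-1, Add(-2, Mul(-1, Pow(Add(-5, -1), -1)))))) = Mul(Rational(1, 8), Add(Mul(4, o), Mul(-1, Add(-2, Mul(-1, Pow(-6, -1)))))) = Mul(Rational(1, 8), Add(Mul(4, o), Mul(-1, Add(-2, Mul(-1, Rational(-1, 6)))))) = Mul(Rational(1, 8), Add(Mul(4, o), Mul(-1, Add(-2, Rational(1, 6))))) = Mul(Rational(1, 8), Add(Mul(4, o), Mul(-1, Rational(-11, 6)))) = Mul(Rational(1, 8), Add(Mul(4, o), Rational(11, 6))) = Mul(Rational(1, 8), Add(Rational(11, 6), Mul(4, o))) = Add(Rational(11, 48), Mul(Rational(1, 2), o)))
Mul(Add(Function('h')(0), -3), z) = Mul(Add(Add(Rational(11, 48), Mul(Rational(1, 2), 0)), -3), 7) = Mul(Add(Add(Rational(11, 48), 0), -3), 7) = Mul(Add(Rational(11, 48), -3), 7) = Mul(Rational(-133, 48), 7) = Rational(-931, 48)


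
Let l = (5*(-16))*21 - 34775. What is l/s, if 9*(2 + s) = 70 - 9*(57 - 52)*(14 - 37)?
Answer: -328095/1087 ≈ -301.84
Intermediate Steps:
l = -36455 (l = -80*21 - 34775 = -1680 - 34775 = -36455)
s = 1087/9 (s = -2 + (70 - 9*(57 - 52)*(14 - 37))/9 = -2 + (70 - 45*(-23))/9 = -2 + (70 - 9*(-115))/9 = -2 + (70 + 1035)/9 = -2 + (⅑)*1105 = -2 + 1105/9 = 1087/9 ≈ 120.78)
l/s = -36455/1087/9 = -36455*9/1087 = -328095/1087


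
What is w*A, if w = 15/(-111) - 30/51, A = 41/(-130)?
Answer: 287/1258 ≈ 0.22814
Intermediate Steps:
A = -41/130 (A = 41*(-1/130) = -41/130 ≈ -0.31538)
w = -455/629 (w = 15*(-1/111) - 30*1/51 = -5/37 - 10/17 = -455/629 ≈ -0.72337)
w*A = -455/629*(-41/130) = 287/1258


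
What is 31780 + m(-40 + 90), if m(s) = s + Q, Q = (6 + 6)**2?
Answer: 31974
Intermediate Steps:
Q = 144 (Q = 12**2 = 144)
m(s) = 144 + s (m(s) = s + 144 = 144 + s)
31780 + m(-40 + 90) = 31780 + (144 + (-40 + 90)) = 31780 + (144 + 50) = 31780 + 194 = 31974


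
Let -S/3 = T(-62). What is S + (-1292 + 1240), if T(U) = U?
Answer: 134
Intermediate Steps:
S = 186 (S = -3*(-62) = 186)
S + (-1292 + 1240) = 186 + (-1292 + 1240) = 186 - 52 = 134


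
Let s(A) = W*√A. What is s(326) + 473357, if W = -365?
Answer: 473357 - 365*√326 ≈ 4.6677e+5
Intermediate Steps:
s(A) = -365*√A
s(326) + 473357 = -365*√326 + 473357 = 473357 - 365*√326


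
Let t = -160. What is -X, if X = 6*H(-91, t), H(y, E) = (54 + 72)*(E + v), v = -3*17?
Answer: 159516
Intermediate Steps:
v = -51
H(y, E) = -6426 + 126*E (H(y, E) = (54 + 72)*(E - 51) = 126*(-51 + E) = -6426 + 126*E)
X = -159516 (X = 6*(-6426 + 126*(-160)) = 6*(-6426 - 20160) = 6*(-26586) = -159516)
-X = -1*(-159516) = 159516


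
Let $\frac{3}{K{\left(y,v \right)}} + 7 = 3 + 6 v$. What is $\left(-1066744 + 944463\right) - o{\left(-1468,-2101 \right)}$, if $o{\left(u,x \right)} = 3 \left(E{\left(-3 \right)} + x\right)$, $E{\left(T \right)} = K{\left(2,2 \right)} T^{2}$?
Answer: $- \frac{927905}{8} \approx -1.1599 \cdot 10^{5}$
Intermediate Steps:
$K{\left(y,v \right)} = \frac{3}{-4 + 6 v}$ ($K{\left(y,v \right)} = \frac{3}{-7 + \left(3 + 6 v\right)} = \frac{3}{-4 + 6 v}$)
$E{\left(T \right)} = \frac{3 T^{2}}{8}$ ($E{\left(T \right)} = \frac{3}{2 \left(-2 + 3 \cdot 2\right)} T^{2} = \frac{3}{2 \left(-2 + 6\right)} T^{2} = \frac{3}{2 \cdot 4} T^{2} = \frac{3}{2} \cdot \frac{1}{4} T^{2} = \frac{3 T^{2}}{8}$)
$o{\left(u,x \right)} = \frac{81}{8} + 3 x$ ($o{\left(u,x \right)} = 3 \left(\frac{3 \left(-3\right)^{2}}{8} + x\right) = 3 \left(\frac{3}{8} \cdot 9 + x\right) = 3 \left(\frac{27}{8} + x\right) = \frac{81}{8} + 3 x$)
$\left(-1066744 + 944463\right) - o{\left(-1468,-2101 \right)} = \left(-1066744 + 944463\right) - \left(\frac{81}{8} + 3 \left(-2101\right)\right) = -122281 - \left(\frac{81}{8} - 6303\right) = -122281 - - \frac{50343}{8} = -122281 + \frac{50343}{8} = - \frac{927905}{8}$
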